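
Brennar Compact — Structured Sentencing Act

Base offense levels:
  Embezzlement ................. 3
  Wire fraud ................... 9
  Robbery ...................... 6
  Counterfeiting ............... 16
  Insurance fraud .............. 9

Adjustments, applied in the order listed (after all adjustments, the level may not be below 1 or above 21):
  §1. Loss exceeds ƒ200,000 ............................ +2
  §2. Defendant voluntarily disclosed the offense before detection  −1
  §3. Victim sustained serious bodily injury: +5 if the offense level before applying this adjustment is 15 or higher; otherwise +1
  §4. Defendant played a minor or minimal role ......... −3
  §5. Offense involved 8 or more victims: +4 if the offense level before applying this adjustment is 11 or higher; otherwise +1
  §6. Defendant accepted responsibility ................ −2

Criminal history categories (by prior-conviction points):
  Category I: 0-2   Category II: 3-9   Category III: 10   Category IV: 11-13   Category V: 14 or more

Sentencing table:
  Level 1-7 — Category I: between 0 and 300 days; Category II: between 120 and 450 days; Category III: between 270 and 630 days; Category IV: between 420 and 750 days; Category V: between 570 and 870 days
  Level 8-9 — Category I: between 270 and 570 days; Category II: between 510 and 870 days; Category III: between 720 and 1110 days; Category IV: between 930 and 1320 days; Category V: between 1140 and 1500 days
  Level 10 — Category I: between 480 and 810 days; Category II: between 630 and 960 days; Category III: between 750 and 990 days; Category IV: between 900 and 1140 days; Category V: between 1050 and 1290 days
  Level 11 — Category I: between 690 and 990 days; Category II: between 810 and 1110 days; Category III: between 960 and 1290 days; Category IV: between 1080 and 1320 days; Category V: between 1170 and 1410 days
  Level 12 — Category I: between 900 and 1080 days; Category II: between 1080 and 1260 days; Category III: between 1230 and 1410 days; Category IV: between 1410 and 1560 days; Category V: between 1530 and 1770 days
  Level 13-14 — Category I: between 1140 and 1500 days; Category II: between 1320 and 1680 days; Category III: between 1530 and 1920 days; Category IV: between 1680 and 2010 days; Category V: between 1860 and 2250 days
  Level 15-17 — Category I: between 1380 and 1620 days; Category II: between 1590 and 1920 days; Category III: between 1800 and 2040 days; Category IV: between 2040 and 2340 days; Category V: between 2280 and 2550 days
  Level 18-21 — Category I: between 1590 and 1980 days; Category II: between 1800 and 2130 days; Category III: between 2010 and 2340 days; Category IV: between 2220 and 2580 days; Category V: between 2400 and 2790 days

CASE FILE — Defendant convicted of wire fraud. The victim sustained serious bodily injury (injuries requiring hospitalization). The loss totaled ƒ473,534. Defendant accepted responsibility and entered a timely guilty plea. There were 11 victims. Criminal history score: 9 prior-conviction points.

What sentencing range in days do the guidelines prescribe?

1320-1680 days

Base offense level for wire fraud: 9.
§1 applies: 9 + 2 = 11.
§2 does not apply.
§3 applies (level before this adjustment is 11 < 15, so +1): 11 + 1 = 12.
§5 applies (level before this adjustment is 12 ≥ 11, so +4): 12 + 4 = 16.
§6 applies: 16 − 2 = 14.
Final offense level: 14.
Criminal history: 9 prior points → Category II (3-9).
Level 14 falls in the 13-14 band.
Grid: Level 13-14 × Category II = 1320-1680 days.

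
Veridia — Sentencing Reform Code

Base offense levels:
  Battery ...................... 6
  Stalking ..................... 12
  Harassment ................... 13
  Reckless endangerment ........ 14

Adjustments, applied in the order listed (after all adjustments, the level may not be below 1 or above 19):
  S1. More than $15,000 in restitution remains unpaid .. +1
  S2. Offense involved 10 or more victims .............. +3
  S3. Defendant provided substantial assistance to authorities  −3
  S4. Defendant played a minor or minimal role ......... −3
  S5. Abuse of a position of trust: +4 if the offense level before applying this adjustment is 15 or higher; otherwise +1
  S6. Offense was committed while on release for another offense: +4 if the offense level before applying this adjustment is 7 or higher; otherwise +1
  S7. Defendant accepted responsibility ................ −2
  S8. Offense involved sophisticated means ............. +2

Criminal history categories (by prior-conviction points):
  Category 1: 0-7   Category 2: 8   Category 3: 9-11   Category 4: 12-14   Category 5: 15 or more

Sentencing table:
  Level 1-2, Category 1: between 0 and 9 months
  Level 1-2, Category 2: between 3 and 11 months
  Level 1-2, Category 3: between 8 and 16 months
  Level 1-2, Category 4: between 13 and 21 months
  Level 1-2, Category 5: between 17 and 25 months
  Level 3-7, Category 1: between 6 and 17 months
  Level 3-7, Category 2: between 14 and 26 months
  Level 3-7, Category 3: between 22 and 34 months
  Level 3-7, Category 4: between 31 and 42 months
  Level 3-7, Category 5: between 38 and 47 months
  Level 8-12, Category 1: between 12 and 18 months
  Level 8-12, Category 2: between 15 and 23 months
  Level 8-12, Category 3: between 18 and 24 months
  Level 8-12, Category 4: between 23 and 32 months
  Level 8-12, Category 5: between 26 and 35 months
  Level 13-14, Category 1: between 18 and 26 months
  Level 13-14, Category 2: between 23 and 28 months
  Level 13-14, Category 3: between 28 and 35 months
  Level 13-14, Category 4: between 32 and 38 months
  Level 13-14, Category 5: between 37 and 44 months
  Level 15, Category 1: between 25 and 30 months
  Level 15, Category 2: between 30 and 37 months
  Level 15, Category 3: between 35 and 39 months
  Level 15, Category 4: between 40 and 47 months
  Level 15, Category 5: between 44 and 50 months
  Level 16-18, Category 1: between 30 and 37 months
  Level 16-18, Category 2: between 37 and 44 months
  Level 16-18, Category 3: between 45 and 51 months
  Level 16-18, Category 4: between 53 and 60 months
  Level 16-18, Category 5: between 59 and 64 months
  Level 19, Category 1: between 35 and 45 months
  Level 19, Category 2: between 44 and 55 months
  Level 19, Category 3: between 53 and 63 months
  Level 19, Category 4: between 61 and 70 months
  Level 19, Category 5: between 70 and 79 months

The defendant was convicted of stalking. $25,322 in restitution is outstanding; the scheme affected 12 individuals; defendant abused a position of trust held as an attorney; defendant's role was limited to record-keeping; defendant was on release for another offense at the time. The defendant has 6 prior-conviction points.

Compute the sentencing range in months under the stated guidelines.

Base offense level for stalking: 12.
S1 applies: 12 + 1 = 13.
S2 applies: 13 + 3 = 16.
S3 does not apply.
S4 applies: 16 − 3 = 13.
S5 applies (level before this adjustment is 13 < 15, so +1): 13 + 1 = 14.
S6 applies (level before this adjustment is 14 ≥ 7, so +4): 14 + 4 = 18.
S7 does not apply.
Final offense level: 18.
Criminal history: 6 prior points → Category 1 (0-7).
Level 18 falls in the 16-18 band.
Grid: Level 16-18 × Category 1 = 30-37 months.

30-37 months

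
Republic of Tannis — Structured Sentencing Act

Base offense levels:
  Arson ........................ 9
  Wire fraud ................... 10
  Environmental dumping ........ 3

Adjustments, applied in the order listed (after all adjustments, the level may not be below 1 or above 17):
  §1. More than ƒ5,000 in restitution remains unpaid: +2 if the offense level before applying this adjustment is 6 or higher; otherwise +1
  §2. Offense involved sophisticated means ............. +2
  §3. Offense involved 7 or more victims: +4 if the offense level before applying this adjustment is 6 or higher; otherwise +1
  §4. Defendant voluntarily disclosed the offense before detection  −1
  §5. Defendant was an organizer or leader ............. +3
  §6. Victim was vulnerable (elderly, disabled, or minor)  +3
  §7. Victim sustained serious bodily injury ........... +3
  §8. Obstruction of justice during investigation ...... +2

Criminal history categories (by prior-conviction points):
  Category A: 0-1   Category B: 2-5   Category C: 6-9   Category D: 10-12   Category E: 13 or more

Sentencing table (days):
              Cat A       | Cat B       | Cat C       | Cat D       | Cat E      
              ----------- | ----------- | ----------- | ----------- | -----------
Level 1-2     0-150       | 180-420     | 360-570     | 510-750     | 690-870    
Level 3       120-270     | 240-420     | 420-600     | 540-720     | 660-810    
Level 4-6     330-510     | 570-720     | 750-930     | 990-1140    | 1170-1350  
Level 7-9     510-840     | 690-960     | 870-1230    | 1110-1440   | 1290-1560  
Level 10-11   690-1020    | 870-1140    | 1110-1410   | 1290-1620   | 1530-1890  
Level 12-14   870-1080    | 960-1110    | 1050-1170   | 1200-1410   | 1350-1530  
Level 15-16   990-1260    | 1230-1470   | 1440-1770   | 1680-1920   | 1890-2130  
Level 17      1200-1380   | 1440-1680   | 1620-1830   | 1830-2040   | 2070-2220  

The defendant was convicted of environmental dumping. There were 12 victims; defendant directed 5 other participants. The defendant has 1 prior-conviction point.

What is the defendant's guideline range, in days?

Base offense level for environmental dumping: 3.
§1 does not apply.
§3 applies (level before this adjustment is 3 < 6, so +1): 3 + 1 = 4.
§5 applies: 4 + 3 = 7.
§6 does not apply.
§8 does not apply.
Final offense level: 7.
Criminal history: 1 prior point → Category A (0-1).
Level 7 falls in the 7-9 band.
Grid: Level 7-9 × Category A = 510-840 days.

510-840 days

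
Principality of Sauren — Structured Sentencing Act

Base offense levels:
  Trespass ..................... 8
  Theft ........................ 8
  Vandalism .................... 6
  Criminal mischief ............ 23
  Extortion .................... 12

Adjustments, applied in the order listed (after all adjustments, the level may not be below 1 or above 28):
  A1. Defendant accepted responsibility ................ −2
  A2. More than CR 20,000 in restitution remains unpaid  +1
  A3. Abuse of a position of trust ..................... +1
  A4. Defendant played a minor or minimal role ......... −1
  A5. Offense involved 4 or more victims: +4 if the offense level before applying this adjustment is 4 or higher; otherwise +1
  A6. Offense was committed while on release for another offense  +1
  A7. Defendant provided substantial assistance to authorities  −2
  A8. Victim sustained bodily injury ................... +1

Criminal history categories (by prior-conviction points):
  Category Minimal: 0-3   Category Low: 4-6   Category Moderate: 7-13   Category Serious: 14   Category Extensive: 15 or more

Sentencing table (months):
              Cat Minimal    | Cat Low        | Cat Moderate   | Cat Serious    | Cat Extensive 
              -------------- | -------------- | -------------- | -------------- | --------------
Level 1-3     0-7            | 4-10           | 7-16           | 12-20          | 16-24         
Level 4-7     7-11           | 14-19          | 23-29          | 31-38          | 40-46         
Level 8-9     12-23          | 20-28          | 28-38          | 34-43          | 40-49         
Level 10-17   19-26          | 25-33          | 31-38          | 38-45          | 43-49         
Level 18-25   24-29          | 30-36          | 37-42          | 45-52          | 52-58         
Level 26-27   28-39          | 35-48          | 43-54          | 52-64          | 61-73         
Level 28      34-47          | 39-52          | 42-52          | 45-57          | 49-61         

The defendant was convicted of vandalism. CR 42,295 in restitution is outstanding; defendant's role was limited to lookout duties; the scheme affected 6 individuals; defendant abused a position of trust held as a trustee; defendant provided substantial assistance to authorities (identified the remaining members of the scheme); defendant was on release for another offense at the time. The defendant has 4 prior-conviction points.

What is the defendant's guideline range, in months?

Base offense level for vandalism: 6.
A2 applies: 6 + 1 = 7.
A3 applies: 7 + 1 = 8.
A4 applies: 8 − 1 = 7.
A5 applies (level before this adjustment is 7 ≥ 4, so +4): 7 + 4 = 11.
A6 applies: 11 + 1 = 12.
A7 applies: 12 − 2 = 10.
A8 does not apply.
Final offense level: 10.
Criminal history: 4 prior points → Category Low (4-6).
Level 10 falls in the 10-17 band.
Grid: Level 10-17 × Category Low = 25-33 months.

25-33 months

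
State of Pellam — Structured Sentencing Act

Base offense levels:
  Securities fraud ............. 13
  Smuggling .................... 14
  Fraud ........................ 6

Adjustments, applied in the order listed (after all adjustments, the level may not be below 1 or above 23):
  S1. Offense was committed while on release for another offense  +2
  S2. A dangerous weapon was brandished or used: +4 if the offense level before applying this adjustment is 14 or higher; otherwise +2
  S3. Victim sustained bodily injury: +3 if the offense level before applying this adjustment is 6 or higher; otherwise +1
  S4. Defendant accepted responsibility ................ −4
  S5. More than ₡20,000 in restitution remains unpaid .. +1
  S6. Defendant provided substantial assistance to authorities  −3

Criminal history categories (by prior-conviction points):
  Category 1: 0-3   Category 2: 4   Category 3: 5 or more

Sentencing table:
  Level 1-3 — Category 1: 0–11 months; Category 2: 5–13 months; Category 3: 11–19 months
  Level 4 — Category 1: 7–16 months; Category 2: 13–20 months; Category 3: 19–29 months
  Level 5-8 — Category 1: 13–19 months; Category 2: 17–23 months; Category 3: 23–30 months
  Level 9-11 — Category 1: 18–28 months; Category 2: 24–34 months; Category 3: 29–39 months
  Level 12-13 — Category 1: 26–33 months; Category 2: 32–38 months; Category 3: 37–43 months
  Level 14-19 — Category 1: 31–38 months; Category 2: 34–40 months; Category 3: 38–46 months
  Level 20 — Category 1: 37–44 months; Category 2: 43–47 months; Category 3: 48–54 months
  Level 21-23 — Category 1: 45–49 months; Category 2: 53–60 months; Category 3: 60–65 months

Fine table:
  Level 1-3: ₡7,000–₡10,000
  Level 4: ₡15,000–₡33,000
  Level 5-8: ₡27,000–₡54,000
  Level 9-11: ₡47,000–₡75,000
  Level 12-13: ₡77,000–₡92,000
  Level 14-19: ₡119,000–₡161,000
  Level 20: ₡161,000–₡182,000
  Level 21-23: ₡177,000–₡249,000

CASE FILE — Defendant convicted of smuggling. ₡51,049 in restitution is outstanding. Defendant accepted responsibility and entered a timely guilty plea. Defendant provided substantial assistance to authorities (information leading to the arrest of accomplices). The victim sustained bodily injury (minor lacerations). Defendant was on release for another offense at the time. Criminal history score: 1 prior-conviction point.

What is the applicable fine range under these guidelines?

Base offense level for smuggling: 14.
S1 applies: 14 + 2 = 16.
S2 does not apply.
S3 applies (level before this adjustment is 16 ≥ 6, so +3): 16 + 3 = 19.
S4 applies: 19 − 4 = 15.
S5 applies: 15 + 1 = 16.
S6 applies: 16 − 3 = 13.
Final offense level: 13.
Level 13 falls in the 12-13 band.
Fine table: Level 12-13 → ₡77,000–₡92,000.

₡77,000–₡92,000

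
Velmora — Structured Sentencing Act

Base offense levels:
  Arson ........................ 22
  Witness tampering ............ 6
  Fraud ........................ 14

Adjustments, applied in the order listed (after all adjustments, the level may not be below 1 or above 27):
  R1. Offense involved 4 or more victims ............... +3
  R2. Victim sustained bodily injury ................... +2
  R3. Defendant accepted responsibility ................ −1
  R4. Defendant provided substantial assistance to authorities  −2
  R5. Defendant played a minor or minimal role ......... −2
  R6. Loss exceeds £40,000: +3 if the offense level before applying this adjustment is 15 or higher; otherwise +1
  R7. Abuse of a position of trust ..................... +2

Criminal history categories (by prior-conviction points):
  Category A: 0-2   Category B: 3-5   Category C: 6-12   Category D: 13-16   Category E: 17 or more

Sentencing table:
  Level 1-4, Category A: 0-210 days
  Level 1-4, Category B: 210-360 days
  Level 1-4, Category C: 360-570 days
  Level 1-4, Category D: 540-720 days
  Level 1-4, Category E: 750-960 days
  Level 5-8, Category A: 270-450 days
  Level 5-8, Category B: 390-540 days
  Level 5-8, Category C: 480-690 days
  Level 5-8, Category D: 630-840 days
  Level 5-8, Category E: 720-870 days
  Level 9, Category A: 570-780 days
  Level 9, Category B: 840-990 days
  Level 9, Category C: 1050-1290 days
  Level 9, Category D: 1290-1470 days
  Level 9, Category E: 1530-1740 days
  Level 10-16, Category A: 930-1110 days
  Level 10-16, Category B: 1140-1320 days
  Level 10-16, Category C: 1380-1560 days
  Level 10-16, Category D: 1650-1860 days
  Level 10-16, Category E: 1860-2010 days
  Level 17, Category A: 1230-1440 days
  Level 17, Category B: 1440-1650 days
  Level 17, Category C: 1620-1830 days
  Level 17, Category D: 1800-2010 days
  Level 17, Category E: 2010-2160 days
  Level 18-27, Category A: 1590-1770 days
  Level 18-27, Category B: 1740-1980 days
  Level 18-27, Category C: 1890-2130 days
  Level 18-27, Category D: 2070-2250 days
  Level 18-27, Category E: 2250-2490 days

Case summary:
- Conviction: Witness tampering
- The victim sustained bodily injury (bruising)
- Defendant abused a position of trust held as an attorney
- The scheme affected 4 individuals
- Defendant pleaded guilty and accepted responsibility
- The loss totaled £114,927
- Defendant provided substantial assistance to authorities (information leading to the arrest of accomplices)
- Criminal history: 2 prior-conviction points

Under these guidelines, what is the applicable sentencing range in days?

Base offense level for witness tampering: 6.
R1 applies: 6 + 3 = 9.
R2 applies: 9 + 2 = 11.
R3 applies: 11 − 1 = 10.
R4 applies: 10 − 2 = 8.
R6 applies (level before this adjustment is 8 < 15, so +1): 8 + 1 = 9.
R7 applies: 9 + 2 = 11.
Final offense level: 11.
Criminal history: 2 prior points → Category A (0-2).
Level 11 falls in the 10-16 band.
Grid: Level 10-16 × Category A = 930-1110 days.

930-1110 days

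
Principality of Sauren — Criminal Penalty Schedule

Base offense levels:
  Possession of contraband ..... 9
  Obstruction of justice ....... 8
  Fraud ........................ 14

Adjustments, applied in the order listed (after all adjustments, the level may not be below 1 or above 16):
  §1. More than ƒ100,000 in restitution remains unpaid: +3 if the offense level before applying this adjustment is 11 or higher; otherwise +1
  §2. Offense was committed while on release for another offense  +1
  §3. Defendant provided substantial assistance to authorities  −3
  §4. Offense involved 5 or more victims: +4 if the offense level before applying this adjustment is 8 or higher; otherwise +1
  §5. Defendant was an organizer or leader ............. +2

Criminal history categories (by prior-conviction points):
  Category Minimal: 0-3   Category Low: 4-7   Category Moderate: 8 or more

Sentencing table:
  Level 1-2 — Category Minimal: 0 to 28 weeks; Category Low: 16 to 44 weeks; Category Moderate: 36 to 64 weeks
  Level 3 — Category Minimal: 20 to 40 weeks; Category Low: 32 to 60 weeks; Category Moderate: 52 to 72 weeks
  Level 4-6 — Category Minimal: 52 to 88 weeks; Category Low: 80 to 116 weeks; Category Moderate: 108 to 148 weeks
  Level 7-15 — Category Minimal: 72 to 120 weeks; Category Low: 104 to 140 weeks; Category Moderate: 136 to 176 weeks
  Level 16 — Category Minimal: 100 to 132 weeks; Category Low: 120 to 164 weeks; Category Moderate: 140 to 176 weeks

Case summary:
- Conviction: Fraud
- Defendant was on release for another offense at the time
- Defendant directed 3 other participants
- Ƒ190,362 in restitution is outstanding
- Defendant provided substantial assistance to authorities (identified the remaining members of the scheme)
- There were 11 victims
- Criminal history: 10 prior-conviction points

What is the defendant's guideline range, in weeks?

Base offense level for fraud: 14.
§1 applies (level before this adjustment is 14 ≥ 11, so +3): 14 + 3 = 17.
§2 applies: 17 + 1 = 18.
§3 applies: 18 − 3 = 15.
§4 applies (level before this adjustment is 15 ≥ 8, so +4): 15 + 4 = 19.
§5 applies: 19 + 2 = 21.
Level 21 exceeds the maximum of 16; capped at 16.
Final offense level: 16.
Criminal history: 10 prior points → Category Moderate (8+).
Level 16 falls in the 16 band.
Grid: Level 16 × Category Moderate = 140-176 weeks.

140-176 weeks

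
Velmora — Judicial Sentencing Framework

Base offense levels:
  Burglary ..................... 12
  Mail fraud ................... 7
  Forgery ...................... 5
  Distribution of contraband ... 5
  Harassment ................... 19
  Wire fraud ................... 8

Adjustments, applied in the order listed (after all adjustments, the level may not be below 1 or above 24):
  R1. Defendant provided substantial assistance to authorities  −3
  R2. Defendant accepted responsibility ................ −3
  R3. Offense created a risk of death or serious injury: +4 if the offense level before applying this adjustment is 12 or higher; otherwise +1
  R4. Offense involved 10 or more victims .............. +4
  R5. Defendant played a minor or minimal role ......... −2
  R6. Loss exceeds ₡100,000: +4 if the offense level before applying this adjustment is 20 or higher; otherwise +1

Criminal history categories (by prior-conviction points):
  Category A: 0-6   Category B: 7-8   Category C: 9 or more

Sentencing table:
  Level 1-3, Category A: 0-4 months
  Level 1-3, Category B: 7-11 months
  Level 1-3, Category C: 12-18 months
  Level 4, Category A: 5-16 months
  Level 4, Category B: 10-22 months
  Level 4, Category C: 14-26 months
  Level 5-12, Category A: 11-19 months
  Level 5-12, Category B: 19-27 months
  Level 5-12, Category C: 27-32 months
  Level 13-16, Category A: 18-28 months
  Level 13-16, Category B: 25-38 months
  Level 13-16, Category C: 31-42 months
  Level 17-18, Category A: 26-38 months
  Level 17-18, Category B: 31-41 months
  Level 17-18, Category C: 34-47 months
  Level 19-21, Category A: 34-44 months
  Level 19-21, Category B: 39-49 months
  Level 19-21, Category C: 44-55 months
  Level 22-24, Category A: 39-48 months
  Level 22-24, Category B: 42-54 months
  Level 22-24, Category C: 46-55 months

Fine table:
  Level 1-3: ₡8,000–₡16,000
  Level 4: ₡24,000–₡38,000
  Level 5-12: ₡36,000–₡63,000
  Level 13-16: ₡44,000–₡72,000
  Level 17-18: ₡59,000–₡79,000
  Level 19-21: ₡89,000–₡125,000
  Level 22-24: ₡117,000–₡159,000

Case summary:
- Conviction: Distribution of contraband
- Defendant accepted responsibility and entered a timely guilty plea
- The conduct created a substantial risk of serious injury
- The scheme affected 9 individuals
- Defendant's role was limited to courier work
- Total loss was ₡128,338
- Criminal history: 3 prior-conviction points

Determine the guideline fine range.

₡8,000–₡16,000

Base offense level for distribution of contraband: 5.
R1 does not apply.
R2 applies: 5 − 3 = 2.
R3 applies (level before this adjustment is 2 < 12, so +1): 2 + 1 = 3.
R5 applies: 3 − 2 = 1.
R6 applies (level before this adjustment is 1 < 20, so +1): 1 + 1 = 2.
Final offense level: 2.
Level 2 falls in the 1-3 band.
Fine table: Level 1-3 → ₡8,000–₡16,000.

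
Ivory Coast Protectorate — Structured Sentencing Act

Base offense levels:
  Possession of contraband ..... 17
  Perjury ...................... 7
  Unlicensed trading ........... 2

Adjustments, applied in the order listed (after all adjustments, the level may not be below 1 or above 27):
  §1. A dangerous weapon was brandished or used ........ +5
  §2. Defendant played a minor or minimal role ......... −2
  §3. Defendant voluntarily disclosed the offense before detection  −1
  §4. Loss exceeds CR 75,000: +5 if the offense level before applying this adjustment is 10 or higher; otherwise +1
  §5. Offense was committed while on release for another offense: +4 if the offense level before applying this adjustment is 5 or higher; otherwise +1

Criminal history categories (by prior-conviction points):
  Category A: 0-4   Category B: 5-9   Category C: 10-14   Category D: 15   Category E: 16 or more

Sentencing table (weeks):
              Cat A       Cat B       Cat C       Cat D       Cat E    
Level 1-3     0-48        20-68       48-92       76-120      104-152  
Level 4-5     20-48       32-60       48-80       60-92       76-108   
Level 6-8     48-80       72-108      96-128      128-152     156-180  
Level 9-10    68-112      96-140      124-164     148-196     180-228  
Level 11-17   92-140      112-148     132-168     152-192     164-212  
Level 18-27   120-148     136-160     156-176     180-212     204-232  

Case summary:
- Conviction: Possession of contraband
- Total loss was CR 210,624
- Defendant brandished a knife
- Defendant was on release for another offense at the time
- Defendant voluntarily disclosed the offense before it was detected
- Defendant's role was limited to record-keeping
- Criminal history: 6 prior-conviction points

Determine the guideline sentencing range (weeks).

Base offense level for possession of contraband: 17.
§1 applies: 17 + 5 = 22.
§2 applies: 22 − 2 = 20.
§3 applies: 20 − 1 = 19.
§4 applies (level before this adjustment is 19 ≥ 10, so +5): 19 + 5 = 24.
§5 applies (level before this adjustment is 24 ≥ 5, so +4): 24 + 4 = 28.
Level 28 exceeds the maximum of 27; capped at 27.
Final offense level: 27.
Criminal history: 6 prior points → Category B (5-9).
Level 27 falls in the 18-27 band.
Grid: Level 18-27 × Category B = 136-160 weeks.

136-160 weeks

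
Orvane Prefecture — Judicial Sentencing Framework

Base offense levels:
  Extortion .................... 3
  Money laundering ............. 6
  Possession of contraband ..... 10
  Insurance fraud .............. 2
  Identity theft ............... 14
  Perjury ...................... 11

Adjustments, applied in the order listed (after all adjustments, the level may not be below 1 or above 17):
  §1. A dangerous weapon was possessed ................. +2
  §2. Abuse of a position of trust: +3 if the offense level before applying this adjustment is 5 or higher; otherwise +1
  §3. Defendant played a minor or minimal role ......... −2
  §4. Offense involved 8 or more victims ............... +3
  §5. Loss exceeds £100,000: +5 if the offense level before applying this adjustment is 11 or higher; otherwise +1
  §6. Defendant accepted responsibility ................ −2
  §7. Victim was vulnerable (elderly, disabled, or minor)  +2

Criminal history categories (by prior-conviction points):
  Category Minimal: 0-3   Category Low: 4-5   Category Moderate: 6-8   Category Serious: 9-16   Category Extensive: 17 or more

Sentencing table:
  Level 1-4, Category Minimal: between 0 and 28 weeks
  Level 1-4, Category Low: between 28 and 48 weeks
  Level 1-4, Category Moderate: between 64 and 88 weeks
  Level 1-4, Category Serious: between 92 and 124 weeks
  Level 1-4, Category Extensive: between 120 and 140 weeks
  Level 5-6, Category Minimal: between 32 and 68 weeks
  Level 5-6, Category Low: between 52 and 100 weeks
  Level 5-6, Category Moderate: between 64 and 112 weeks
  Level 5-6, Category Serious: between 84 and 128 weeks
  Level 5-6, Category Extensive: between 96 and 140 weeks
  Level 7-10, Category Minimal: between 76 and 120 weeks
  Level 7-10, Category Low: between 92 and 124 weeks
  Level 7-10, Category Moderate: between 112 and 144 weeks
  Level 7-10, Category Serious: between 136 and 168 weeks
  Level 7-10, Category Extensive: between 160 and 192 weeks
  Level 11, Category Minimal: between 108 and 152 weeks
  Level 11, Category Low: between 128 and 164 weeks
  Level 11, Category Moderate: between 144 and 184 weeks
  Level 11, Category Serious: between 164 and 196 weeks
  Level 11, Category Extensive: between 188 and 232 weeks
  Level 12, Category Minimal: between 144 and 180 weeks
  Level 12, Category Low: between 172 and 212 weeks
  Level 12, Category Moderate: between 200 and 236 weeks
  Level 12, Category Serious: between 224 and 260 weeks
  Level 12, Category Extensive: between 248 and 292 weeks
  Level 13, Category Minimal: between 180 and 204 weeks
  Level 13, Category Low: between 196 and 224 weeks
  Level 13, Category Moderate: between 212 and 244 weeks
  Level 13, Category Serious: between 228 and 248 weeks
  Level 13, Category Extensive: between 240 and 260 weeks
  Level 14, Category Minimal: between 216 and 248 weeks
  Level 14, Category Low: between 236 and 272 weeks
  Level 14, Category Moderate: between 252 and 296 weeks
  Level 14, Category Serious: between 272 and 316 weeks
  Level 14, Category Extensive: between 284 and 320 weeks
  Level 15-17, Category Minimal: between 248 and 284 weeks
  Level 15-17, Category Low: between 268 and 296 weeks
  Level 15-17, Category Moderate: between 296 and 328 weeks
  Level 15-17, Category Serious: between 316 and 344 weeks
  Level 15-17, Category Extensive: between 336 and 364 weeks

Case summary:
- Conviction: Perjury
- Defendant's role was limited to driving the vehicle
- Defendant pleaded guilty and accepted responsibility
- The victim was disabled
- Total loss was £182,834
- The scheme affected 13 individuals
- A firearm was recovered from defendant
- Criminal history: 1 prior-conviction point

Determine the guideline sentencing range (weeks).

Base offense level for perjury: 11.
§1 applies: 11 + 2 = 13.
§3 applies: 13 − 2 = 11.
§4 applies: 11 + 3 = 14.
§5 applies (level before this adjustment is 14 ≥ 11, so +5): 14 + 5 = 19.
§6 applies: 19 − 2 = 17.
§7 applies: 17 + 2 = 19.
Level 19 exceeds the maximum of 17; capped at 17.
Final offense level: 17.
Criminal history: 1 prior point → Category Minimal (0-3).
Level 17 falls in the 15-17 band.
Grid: Level 15-17 × Category Minimal = 248-284 weeks.

248-284 weeks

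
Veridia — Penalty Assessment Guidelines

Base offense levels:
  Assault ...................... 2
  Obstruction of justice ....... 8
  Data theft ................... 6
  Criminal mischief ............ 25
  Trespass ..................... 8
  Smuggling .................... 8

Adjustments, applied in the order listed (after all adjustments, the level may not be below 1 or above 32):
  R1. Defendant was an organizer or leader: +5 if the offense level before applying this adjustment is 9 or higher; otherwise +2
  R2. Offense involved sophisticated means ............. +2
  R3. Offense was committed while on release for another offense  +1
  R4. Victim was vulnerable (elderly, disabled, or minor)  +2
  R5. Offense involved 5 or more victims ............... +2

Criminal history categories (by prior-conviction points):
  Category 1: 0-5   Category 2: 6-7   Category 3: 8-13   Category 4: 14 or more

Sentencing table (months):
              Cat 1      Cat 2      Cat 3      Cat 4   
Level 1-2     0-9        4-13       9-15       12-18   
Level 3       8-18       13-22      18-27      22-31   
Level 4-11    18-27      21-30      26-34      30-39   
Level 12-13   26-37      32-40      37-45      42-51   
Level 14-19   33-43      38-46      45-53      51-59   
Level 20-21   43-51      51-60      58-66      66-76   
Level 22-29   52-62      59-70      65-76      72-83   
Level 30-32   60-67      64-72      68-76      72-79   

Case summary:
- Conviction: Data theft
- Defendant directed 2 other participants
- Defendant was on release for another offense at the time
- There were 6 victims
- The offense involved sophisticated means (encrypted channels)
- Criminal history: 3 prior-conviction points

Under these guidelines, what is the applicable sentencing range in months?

26-37 months

Base offense level for data theft: 6.
R1 applies (level before this adjustment is 6 < 9, so +2): 6 + 2 = 8.
R2 applies: 8 + 2 = 10.
R3 applies: 10 + 1 = 11.
R4 does not apply.
R5 applies: 11 + 2 = 13.
Final offense level: 13.
Criminal history: 3 prior points → Category 1 (0-5).
Level 13 falls in the 12-13 band.
Grid: Level 12-13 × Category 1 = 26-37 months.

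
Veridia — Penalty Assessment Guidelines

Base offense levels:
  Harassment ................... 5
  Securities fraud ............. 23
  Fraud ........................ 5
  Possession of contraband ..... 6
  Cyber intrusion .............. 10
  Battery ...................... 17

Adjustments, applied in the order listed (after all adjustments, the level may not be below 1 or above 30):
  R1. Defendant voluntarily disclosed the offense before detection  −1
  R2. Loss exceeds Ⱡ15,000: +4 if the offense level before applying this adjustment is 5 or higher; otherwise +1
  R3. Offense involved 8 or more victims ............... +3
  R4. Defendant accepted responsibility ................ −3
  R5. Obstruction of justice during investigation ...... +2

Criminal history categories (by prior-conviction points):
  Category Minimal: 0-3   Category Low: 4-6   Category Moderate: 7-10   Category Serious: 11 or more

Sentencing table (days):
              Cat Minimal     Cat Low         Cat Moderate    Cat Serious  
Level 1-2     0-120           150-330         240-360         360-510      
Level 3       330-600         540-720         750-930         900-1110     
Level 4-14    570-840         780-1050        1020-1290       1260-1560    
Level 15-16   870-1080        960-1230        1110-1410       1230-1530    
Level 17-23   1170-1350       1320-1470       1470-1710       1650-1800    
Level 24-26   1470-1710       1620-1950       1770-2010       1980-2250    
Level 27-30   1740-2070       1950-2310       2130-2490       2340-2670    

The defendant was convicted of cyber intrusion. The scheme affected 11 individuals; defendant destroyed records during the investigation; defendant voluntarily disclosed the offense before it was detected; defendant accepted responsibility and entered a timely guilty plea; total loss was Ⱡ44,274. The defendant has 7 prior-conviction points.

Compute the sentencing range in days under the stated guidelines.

1110-1410 days

Base offense level for cyber intrusion: 10.
R1 applies: 10 − 1 = 9.
R2 applies (level before this adjustment is 9 ≥ 5, so +4): 9 + 4 = 13.
R3 applies: 13 + 3 = 16.
R4 applies: 16 − 3 = 13.
R5 applies: 13 + 2 = 15.
Final offense level: 15.
Criminal history: 7 prior points → Category Moderate (7-10).
Level 15 falls in the 15-16 band.
Grid: Level 15-16 × Category Moderate = 1110-1410 days.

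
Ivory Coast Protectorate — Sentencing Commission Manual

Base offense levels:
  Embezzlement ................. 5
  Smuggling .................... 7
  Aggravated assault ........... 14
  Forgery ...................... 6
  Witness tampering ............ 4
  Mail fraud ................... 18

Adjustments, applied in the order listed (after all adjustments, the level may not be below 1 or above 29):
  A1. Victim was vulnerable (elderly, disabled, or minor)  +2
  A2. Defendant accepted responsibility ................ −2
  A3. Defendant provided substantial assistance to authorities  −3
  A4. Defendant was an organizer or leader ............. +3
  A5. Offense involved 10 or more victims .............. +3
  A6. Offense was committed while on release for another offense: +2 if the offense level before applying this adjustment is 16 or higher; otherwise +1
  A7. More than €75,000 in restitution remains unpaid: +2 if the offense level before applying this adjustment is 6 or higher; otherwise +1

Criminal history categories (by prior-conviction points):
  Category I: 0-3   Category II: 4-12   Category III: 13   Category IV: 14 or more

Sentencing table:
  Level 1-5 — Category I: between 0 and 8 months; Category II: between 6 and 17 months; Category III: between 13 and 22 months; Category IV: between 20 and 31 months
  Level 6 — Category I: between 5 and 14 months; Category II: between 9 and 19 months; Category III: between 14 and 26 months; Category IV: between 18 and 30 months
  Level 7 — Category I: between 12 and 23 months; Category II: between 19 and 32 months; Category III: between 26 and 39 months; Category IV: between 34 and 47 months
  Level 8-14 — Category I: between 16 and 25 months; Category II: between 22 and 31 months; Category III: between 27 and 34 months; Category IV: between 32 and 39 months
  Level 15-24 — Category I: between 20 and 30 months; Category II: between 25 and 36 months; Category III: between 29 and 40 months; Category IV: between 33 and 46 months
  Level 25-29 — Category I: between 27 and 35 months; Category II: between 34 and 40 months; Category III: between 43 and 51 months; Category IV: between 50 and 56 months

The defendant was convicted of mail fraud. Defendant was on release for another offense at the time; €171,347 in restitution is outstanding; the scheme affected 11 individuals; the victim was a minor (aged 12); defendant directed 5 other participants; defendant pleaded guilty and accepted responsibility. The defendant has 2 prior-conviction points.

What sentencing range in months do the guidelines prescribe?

Base offense level for mail fraud: 18.
A1 applies: 18 + 2 = 20.
A2 applies: 20 − 2 = 18.
A3 does not apply.
A4 applies: 18 + 3 = 21.
A5 applies: 21 + 3 = 24.
A6 applies (level before this adjustment is 24 ≥ 16, so +2): 24 + 2 = 26.
A7 applies (level before this adjustment is 26 ≥ 6, so +2): 26 + 2 = 28.
Final offense level: 28.
Criminal history: 2 prior points → Category I (0-3).
Level 28 falls in the 25-29 band.
Grid: Level 25-29 × Category I = 27-35 months.

27-35 months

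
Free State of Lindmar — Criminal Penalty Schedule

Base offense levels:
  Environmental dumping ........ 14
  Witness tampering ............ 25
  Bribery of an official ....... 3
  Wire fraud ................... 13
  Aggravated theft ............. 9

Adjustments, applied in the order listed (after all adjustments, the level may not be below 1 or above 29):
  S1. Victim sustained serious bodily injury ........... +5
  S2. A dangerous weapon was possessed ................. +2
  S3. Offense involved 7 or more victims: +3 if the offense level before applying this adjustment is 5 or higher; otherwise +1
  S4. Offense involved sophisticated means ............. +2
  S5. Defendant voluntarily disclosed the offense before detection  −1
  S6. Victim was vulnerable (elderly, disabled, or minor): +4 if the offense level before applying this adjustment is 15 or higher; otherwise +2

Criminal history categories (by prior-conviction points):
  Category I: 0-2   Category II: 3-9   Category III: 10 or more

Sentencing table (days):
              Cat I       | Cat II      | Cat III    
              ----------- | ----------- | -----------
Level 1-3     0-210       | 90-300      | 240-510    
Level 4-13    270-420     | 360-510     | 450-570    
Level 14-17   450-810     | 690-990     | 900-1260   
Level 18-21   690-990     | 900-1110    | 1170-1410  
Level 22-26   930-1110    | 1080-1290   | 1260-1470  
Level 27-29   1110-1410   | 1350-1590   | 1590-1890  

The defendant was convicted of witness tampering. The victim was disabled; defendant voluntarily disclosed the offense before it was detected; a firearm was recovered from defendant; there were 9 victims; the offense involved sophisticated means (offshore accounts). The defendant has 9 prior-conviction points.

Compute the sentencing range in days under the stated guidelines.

Base offense level for witness tampering: 25.
S1 does not apply.
S2 applies: 25 + 2 = 27.
S3 applies (level before this adjustment is 27 ≥ 5, so +3): 27 + 3 = 30.
S4 applies: 30 + 2 = 32.
S5 applies: 32 − 1 = 31.
S6 applies (level before this adjustment is 31 ≥ 15, so +4): 31 + 4 = 35.
Level 35 exceeds the maximum of 29; capped at 29.
Final offense level: 29.
Criminal history: 9 prior points → Category II (3-9).
Level 29 falls in the 27-29 band.
Grid: Level 27-29 × Category II = 1350-1590 days.

1350-1590 days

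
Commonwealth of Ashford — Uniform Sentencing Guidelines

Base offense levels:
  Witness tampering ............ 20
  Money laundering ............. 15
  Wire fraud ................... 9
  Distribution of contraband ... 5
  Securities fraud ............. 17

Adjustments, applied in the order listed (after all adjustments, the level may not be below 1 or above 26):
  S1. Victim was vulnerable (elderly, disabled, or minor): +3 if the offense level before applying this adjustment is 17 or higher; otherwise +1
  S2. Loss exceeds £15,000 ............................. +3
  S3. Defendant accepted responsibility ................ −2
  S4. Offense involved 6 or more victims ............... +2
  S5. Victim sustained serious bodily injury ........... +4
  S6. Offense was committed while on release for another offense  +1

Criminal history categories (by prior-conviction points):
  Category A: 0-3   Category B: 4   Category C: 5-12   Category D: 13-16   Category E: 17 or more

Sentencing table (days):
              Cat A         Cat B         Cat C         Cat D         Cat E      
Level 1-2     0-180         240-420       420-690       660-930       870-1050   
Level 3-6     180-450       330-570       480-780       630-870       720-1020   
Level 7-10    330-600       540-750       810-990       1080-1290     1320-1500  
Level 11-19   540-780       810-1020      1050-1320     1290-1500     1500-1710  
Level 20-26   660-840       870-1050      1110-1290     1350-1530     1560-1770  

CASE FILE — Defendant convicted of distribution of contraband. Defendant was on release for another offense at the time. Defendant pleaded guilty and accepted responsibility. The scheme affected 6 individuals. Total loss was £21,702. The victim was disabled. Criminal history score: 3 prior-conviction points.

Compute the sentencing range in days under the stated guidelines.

Base offense level for distribution of contraband: 5.
S1 applies (level before this adjustment is 5 < 17, so +1): 5 + 1 = 6.
S2 applies: 6 + 3 = 9.
S3 applies: 9 − 2 = 7.
S4 applies: 7 + 2 = 9.
S6 applies: 9 + 1 = 10.
Final offense level: 10.
Criminal history: 3 prior points → Category A (0-3).
Level 10 falls in the 7-10 band.
Grid: Level 7-10 × Category A = 330-600 days.

330-600 days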